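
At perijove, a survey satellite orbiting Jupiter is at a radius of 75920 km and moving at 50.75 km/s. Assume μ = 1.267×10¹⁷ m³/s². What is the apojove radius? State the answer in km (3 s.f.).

apojove radius ≈ 2.57×10⁵ km

r_p = 7.592×10⁷ m.
Specific energy ε = v²/2 − μ/r = -3.811×10⁸ J/kg, so a = −μ/(2ε) = 1.662×10⁸ m.
The apsides satisfy r_p + r_a = 2a, so the apojove radius is 2a − r_p = 2.566×10⁸ m = 2.5656×10⁵ km.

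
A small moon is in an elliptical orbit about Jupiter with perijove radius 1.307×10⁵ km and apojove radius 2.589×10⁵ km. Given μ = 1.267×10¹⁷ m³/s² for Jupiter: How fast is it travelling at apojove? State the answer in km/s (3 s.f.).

v ≈ 18.1 km/s

Semi-major axis a = (r_p + r_a)/2 = 1.9480×10⁵ km = 1.948×10⁸ m.
Vis-viva: v² = μ(2/r − 1/a) = 1.267×10¹⁷ × (7.725×10⁻⁹ − 5.133×10⁻⁹) = 3.283×10⁸ m²/s².
v = 18120 m/s = 18.12 km/s.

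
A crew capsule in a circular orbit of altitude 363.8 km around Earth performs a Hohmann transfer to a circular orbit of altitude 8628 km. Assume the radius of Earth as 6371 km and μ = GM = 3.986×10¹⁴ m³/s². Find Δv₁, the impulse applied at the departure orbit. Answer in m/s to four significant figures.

r₁ = 6371 + 363.8 = 6734.8 km = 6.7348×10⁶ m.
r₂ = 6371 + 8628 = 14999 km = 1.4999×10⁷ m.
Transfer ellipse a_t = (r₁ + r₂)/2 = 1.087×10⁷ m.
At r₁: circular v_c1 = √(μ/r₁) = 7693 m/s; transfer-perigee v_p = √[μ(2/r₁ − 1/a_t)] = 9038 m/s.
Δv₁ = v_p − v_c1 = 1345 m/s.

Δv ≈ 1345 m/s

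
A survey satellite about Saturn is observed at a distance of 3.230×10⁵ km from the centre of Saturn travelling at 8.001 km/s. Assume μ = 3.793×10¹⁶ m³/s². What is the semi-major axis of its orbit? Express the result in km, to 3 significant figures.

r = 3.230×10⁸ m.
Vis-viva rearranged: 1/a = 2/r − v²/μ = 6.192×10⁻⁹ − 1.688×10⁻⁹ = 4.504×10⁻⁹ m⁻¹.
a = 2.220×10⁸ m = 2.2201×10⁵ km.

a ≈ 2.22×10⁵ km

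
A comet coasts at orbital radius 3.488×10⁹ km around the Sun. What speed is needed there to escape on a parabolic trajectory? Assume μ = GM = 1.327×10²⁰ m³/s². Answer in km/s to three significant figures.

r = 3.488×10⁹ km = 3.488×10¹² m.
Escape speed v_esc = √(2μ/r) = √(2 × 1.327×10²⁰ / 3.488×10¹²) = √(7.609×10⁷) = 8723 m/s.
= 8.723 km/s.

v_esc ≈ 8.72 km/s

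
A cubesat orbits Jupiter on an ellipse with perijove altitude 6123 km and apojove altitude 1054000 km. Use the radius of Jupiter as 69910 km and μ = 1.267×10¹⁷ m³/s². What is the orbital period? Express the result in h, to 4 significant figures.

T ≈ 72.06 h

r_p = 69910 + 6123 = 76033 km = 7.6033×10⁷ m.
r_a = 69910 + 1054000 = 1123900 km = 1.1239×10⁹ m.
Semi-major axis a = (r_p + r_a)/2 = (76033 + 1.1239×10⁶)/2 = 5.9997×10⁵ km = 6.000×10⁸ m.
By Kepler's third law T = 2π√(a³/μ) = 2π × 4.129×10⁴ = 2.594×10⁵ s.
= 72.06 h.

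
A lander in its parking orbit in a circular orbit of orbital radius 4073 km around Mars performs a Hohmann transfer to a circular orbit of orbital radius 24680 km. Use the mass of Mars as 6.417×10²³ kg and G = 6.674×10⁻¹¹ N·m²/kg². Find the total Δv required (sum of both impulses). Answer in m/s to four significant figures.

μ = GM = 6.674×10⁻¹¹ × 6.417×10²³ = 4.283×10¹³ m³/s².
r₁ = 4073 km = 4.073×10⁶ m.
r₂ = 24680 km = 2.468×10⁷ m.
Transfer ellipse a_t = (r₁ + r₂)/2 = 1.438×10⁷ m.
At r₁: circular v_c1 = √(μ/r₁) = 3243 m/s; transfer-periapsis v_p = √[μ(2/r₁ − 1/a_t)] = 4249 m/s.
Δv₁ = v_p − v_c1 = 1006 m/s.
At r₂: circular v_c2 = √(μ/r₂) = 1317 m/s; transfer-apoapsis v_a = √[μ(2/r₂ − 1/a_t)] = 701.2 m/s.
Δv₂ = v_c2 − v_a = 616.1 m/s.
Total Δv = Δv₁ + Δv₂ = 1622 m/s.

Δv_total ≈ 1622 m/s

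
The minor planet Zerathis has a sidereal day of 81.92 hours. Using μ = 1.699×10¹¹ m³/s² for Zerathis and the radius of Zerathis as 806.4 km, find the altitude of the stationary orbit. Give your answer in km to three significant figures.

T = 81.92 hours = 2.949×10⁵ s.
A synchronous orbit has period T, so by Kepler's third law a = (μT²/4π²)^(1/3).
μT²/4π² = 1.699×10¹¹ × (2.949×10⁵)² / 39.48 = 3.743×10²⁰ m³.
a = 7.207×10⁶ m = 7206.8 km.
Altitude h = a − R = 7206.8 − 806.4 = 6400.4 km.

h_sync ≈ 6400 km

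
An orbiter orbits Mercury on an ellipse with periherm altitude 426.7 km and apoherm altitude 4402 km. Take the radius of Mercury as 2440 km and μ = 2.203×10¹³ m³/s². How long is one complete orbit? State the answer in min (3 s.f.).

r_p = 2440 + 426.7 = 2866.7 km = 2.8667×10⁶ m.
r_a = 2440 + 4402 = 6842.0 km = 6.8420×10⁶ m.
Semi-major axis a = (r_p + r_a)/2 = (2866.7 + 6842.0)/2 = 4854.4 km = 4.854×10⁶ m.
By Kepler's third law T = 2π√(a³/μ) = 2π × 2.279×10³ = 1.432×10⁴ s.
= 238.6 min.

T ≈ 239 min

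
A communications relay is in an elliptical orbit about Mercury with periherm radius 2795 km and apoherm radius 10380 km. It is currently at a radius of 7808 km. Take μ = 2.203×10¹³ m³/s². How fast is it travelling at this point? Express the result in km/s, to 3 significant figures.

Semi-major axis a = (r_p + r_a)/2 = 6587.5 km = 6.588×10⁶ m.
Vis-viva: v² = μ(2/r − 1/a) = 2.203×10¹³ × (2.561×10⁻⁷ − 1.518×10⁻⁷) = 2.299×10⁶ m²/s².
v = 1516 m/s = 1.516 km/s.

v ≈ 1.52 km/s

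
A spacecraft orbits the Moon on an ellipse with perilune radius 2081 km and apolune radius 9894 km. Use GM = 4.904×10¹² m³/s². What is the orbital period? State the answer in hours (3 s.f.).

Semi-major axis a = (r_p + r_a)/2 = (2081.0 + 9894.0)/2 = 5987.5 km = 5.988×10⁶ m.
By Kepler's third law T = 2π√(a³/μ) = 2π × 6.616×10³ = 4.157×10⁴ s.
= 11.55 hours.

T ≈ 11.5 hours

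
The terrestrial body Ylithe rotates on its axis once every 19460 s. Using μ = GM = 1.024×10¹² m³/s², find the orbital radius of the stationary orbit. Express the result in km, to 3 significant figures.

r_sync ≈ 2140 km

A synchronous orbit has period T, so by Kepler's third law a = (μT²/4π²)^(1/3).
μT²/4π² = 1.024×10¹² × (1.946×10⁴)² / 39.48 = 9.823×10¹⁸ m³.
a = 2.142×10⁶ m = 2141.6 km.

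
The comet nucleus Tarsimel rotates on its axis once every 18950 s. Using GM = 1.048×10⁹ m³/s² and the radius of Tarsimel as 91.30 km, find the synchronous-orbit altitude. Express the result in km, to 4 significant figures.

h_sync ≈ 120.7 km

A synchronous orbit has period T, so by Kepler's third law a = (μT²/4π²)^(1/3).
μT²/4π² = 1.048×10⁹ × (1.895×10⁴)² / 39.48 = 9.533×10¹⁵ m³.
a = 2.120×10⁵ m = 212.03 km.
Altitude h = a − R = 212.03 − 91.30 = 120.73 km.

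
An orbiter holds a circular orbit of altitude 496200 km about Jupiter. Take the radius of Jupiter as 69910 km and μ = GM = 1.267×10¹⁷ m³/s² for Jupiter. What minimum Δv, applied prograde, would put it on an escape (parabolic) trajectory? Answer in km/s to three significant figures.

Δv ≈ 6.20 km/s

r = 69910 + 496200 = 566110 km = 5.6611×10⁸ m.
Circular speed v_c = √(μ/r) = 14960 m/s.
Escape speed v_esc = √(2μ/r) = √2 × v_c = 21160 m/s.
Δv = v_esc − v_c = 6197 m/s = 6.197 km/s.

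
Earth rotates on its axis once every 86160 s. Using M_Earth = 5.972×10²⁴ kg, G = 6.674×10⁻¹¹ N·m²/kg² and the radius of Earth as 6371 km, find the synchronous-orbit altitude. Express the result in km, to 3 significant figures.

h_sync ≈ 35800 km

μ = GM = 6.674×10⁻¹¹ × 5.972×10²⁴ = 3.986×10¹⁴ m³/s².
A synchronous orbit has period T, so by Kepler's third law a = (μT²/4π²)^(1/3).
μT²/4π² = 3.986×10¹⁴ × (8.616×10⁴)² / 39.48 = 7.495×10²² m³.
a = 4.216×10⁷ m = 42162 km.
Altitude h = a − R = 42162 − 6371 = 35791 km.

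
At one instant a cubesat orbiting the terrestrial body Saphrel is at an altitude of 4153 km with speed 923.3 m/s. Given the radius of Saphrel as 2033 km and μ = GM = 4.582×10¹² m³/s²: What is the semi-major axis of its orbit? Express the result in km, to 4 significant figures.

a ≈ 7285 km

r = 2033 + 4153 = 6186.0 km = 6.186×10⁶ m.
Vis-viva rearranged: 1/a = 2/r − v²/μ = 3.233×10⁻⁷ − 1.861×10⁻⁷ = 1.373×10⁻⁷ m⁻¹.
a = 7.285×10⁶ m = 7285.4 km.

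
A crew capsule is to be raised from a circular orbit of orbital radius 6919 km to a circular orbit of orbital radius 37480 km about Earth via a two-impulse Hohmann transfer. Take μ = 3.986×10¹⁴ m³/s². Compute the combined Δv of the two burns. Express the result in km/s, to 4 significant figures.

r₁ = 6919 km = 6.919×10⁶ m.
r₂ = 37480 km = 3.748×10⁷ m.
Transfer ellipse a_t = (r₁ + r₂)/2 = 2.220×10⁷ m.
At r₁: circular v_c1 = √(μ/r₁) = 7590 m/s; transfer-perigee v_p = √[μ(2/r₁ − 1/a_t)] = 9862 m/s.
Δv₁ = v_p − v_c1 = 2272 m/s.
At r₂: circular v_c2 = √(μ/r₂) = 3261 m/s; transfer-apogee v_a = √[μ(2/r₂ − 1/a_t)] = 1821 m/s.
Δv₂ = v_c2 − v_a = 1441 m/s.
Total Δv = Δv₁ + Δv₂ = 3713 m/s = 3.713 km/s.

Δv_total ≈ 3.713 km/s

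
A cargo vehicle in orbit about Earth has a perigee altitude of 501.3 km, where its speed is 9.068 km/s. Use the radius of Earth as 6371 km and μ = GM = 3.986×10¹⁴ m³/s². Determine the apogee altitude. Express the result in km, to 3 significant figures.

apogee altitude ≈ 10400 km

r_p = 6371 + 501.3 = 6872.3 km = 6.872×10⁶ m.
Specific energy ε = v²/2 − μ/r = -1.689×10⁷ J/kg, so a = −μ/(2ε) = 1.180×10⁷ m.
The apsides satisfy r_p + r_a = 2a, so the apogee radius is 2a − r_p = 1.673×10⁷ m = 16732 km.
Apogee altitude = 16732 − 6371 = 10361 km.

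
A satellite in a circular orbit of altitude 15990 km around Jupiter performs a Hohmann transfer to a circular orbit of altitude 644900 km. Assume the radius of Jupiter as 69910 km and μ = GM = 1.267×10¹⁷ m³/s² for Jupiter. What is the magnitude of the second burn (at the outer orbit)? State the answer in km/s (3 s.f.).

r₁ = 69910 + 15990 = 85900 km = 8.5900×10⁷ m.
r₂ = 69910 + 644900 = 714810 km = 7.1481×10⁸ m.
Transfer ellipse a_t = (r₁ + r₂)/2 = 4.004×10⁸ m.
At r₁: circular v_c1 = √(μ/r₁) = 38410 m/s; transfer-perijove v_p = √[μ(2/r₁ − 1/a_t)] = 51320 m/s.
At r₂: circular v_c2 = √(μ/r₂) = 13310 m/s; transfer-apojove v_a = √[μ(2/r₂ − 1/a_t)] = 6167 m/s.
Δv₂ = v_c2 − v_a = 7147 m/s.
= 7.147 km/s.

Δv ≈ 7.15 km/s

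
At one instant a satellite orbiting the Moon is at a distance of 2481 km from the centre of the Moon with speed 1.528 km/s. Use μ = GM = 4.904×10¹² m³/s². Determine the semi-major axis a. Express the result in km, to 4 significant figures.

a ≈ 3030 km

r = 2.481×10⁶ m.
Vis-viva rearranged: 1/a = 2/r − v²/μ = 8.061×10⁻⁷ − 4.761×10⁻⁷ = 3.300×10⁻⁷ m⁻¹.
a = 3.030×10⁶ m = 3030.0 km.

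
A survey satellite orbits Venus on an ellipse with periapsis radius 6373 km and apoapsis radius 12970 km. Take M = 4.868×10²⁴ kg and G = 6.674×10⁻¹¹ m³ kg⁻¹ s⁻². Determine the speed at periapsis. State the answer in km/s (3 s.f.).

μ = GM = 6.674×10⁻¹¹ × 4.868×10²⁴ = 3.249×10¹⁴ m³/s².
Semi-major axis a = (r_p + r_a)/2 = 9671.5 km = 9.672×10⁶ m.
Vis-viva: v² = μ(2/r − 1/a) = 3.249×10¹⁴ × (3.138×10⁻⁷ − 1.034×10⁻⁷) = 6.837×10⁷ m²/s².
v = 8268 m/s = 8.268 km/s.

v ≈ 8.27 km/s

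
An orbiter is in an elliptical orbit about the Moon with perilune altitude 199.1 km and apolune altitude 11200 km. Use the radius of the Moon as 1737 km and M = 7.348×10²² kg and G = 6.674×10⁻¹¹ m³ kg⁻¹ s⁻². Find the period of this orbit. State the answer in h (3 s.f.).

T ≈ 16.0 h

μ = GM = 6.674×10⁻¹¹ × 7.348×10²² = 4.904×10¹² m³/s².
r_p = 1737 + 199.1 = 1936.1 km = 1.9361×10⁶ m.
r_a = 1737 + 11200 = 12937 km = 1.2937×10⁷ m.
Semi-major axis a = (r_p + r_a)/2 = (1936.1 + 12937)/2 = 7436.6 km = 7.437×10⁶ m.
By Kepler's third law T = 2π√(a³/μ) = 2π × 9.158×10³ = 5.754×10⁴ s.
= 15.98 h.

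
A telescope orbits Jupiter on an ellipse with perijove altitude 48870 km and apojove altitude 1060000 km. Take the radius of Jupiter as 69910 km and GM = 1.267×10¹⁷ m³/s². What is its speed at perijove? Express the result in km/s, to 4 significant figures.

r_p = 69910 + 48870 = 118780 km = 1.1878×10⁸ m.
r_a = 69910 + 1060000 = 1129900 km = 1.1299×10⁹ m.
Semi-major axis a = (r_p + r_a)/2 = 6.2434×10⁵ km = 6.243×10⁸ m.
Vis-viva: v² = μ(2/r − 1/a) = 1.267×10¹⁷ × (1.684×10⁻⁸ − 1.602×10⁻⁹) = 1.930×10⁹ m²/s².
v = 43940 m/s = 43.94 km/s.

v ≈ 43.94 km/s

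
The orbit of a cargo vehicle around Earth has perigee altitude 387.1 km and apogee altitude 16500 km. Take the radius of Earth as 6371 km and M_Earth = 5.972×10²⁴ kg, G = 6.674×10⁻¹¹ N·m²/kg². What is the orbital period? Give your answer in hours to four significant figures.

μ = GM = 6.674×10⁻¹¹ × 5.972×10²⁴ = 3.986×10¹⁴ m³/s².
r_p = 6371 + 387.1 = 6758.1 km = 6.7581×10⁶ m.
r_a = 6371 + 16500 = 22871 km = 2.2871×10⁷ m.
Semi-major axis a = (r_p + r_a)/2 = (6758.1 + 22871)/2 = 14815 km = 1.481×10⁷ m.
By Kepler's third law T = 2π√(a³/μ) = 2π × 2.856×10³ = 1.795×10⁴ s.
= 4.985 hours.

T ≈ 4.985 hours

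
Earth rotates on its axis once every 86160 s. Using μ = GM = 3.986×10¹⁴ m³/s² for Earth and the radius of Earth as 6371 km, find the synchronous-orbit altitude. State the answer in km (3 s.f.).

h_sync ≈ 35800 km

A synchronous orbit has period T, so by Kepler's third law a = (μT²/4π²)^(1/3).
μT²/4π² = 3.986×10¹⁴ × (8.616×10⁴)² / 39.48 = 7.495×10²² m³.
a = 4.216×10⁷ m = 42163 km.
Altitude h = a − R = 42163 − 6371 = 35792 km.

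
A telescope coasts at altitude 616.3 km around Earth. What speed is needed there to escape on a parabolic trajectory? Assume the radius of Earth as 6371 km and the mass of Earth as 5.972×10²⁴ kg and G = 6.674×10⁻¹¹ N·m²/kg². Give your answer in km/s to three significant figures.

v_esc ≈ 10.7 km/s

μ = GM = 6.674×10⁻¹¹ × 5.972×10²⁴ = 3.986×10¹⁴ m³/s².
r = 6371 + 616.3 = 6987.3 km = 6.9873×10⁶ m.
Escape speed v_esc = √(2μ/r) = √(2 × 3.986×10¹⁴ / 6.987×10⁶) = √(1.141×10⁸) = 10680 m/s.
= 10.68 km/s.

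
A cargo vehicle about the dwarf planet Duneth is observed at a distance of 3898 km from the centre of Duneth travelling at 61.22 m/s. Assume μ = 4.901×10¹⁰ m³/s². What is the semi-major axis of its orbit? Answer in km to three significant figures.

r = 3.898×10⁶ m.
Vis-viva rearranged: 1/a = 2/r − v²/μ = 5.131×10⁻⁷ − 7.647×10⁻⁸ = 4.366×10⁻⁷ m⁻¹.
a = 2.290×10⁶ m = 2290.4 km.

a ≈ 2290 km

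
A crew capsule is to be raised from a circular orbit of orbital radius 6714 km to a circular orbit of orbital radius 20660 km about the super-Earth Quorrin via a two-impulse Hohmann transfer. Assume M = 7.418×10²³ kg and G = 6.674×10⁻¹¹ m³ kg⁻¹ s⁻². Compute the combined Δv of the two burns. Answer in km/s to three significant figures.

Δv_total ≈ 1.08 km/s

μ = GM = 6.674×10⁻¹¹ × 7.418×10²³ = 4.951×10¹³ m³/s².
r₁ = 6714 km = 6.714×10⁶ m.
r₂ = 20660 km = 2.066×10⁷ m.
Transfer ellipse a_t = (r₁ + r₂)/2 = 1.369×10⁷ m.
At r₁: circular v_c1 = √(μ/r₁) = 2715 m/s; transfer-periapsis v_p = √[μ(2/r₁ − 1/a_t)] = 3336 m/s.
Δv₁ = v_p − v_c1 = 620.8 m/s.
At r₂: circular v_c2 = √(μ/r₂) = 1548 m/s; transfer-apoapsis v_a = √[μ(2/r₂ − 1/a_t)] = 1084 m/s.
Δv₂ = v_c2 − v_a = 463.8 m/s.
Total Δv = Δv₁ + Δv₂ = 1085 m/s = 1.085 km/s.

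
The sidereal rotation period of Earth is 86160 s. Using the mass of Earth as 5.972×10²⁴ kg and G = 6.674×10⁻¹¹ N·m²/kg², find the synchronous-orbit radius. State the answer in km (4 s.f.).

r_sync ≈ 42160 km

μ = GM = 6.674×10⁻¹¹ × 5.972×10²⁴ = 3.986×10¹⁴ m³/s².
A synchronous orbit has period T, so by Kepler's third law a = (μT²/4π²)^(1/3).
μT²/4π² = 3.986×10¹⁴ × (8.616×10⁴)² / 39.48 = 7.495×10²² m³.
a = 4.216×10⁷ m = 42162 km.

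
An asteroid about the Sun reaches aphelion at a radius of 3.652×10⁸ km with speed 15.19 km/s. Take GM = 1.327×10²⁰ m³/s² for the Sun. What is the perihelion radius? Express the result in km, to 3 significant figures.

r_a = 3.652×10¹¹ m.
Specific energy ε = v²/2 − μ/r = -2.480×10⁸ J/kg, so a = −μ/(2ε) = 2.675×10¹¹ m.
The apsides satisfy r_p + r_a = 2a, so the perihelion radius is 2a − r_a = 1.699×10¹¹ m = 1.6989×10⁸ km.

perihelion radius ≈ 1.70×10⁸ km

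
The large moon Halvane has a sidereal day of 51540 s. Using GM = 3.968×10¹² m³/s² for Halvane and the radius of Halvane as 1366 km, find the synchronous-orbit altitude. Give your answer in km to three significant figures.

h_sync ≈ 5070 km

A synchronous orbit has period T, so by Kepler's third law a = (μT²/4π²)^(1/3).
μT²/4π² = 3.968×10¹² × (5.154×10⁴)² / 39.48 = 2.670×10²⁰ m³.
a = 6.439×10⁶ m = 6439.2 km.
Altitude h = a − R = 6439.2 − 1366 = 5073.2 km.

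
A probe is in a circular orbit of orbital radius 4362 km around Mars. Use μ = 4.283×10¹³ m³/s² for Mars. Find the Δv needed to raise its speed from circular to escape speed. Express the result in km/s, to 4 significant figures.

Δv ≈ 1.298 km/s

r = 4362 km = 4.362×10⁶ m.
Circular speed v_c = √(μ/r) = 3134 m/s.
Escape speed v_esc = √(2μ/r) = √2 × v_c = 4431 m/s.
Δv = v_esc − v_c = 1298 m/s = 1.298 km/s.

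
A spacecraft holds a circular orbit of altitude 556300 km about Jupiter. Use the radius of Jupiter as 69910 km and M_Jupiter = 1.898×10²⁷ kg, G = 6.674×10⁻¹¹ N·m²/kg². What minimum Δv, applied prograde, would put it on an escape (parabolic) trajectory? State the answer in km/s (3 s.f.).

μ = GM = 6.674×10⁻¹¹ × 1.898×10²⁷ = 1.267×10¹⁷ m³/s².
r = 69910 + 556300 = 626210 km = 6.2621×10⁸ m.
Circular speed v_c = √(μ/r) = 14220 m/s.
Escape speed v_esc = √(2μ/r) = √2 × v_c = 20110 m/s.
Δv = v_esc − v_c = 5891 m/s = 5.891 km/s.

Δv ≈ 5.89 km/s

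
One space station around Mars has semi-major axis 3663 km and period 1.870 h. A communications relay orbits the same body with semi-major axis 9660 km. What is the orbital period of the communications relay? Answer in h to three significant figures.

Kepler's third law: T² ∝ a³, so T₂ = T₁ (a₂/a₁)^(3/2).
a₂/a₁ = 2.637, (a₂/a₁)^(3/2) = 4.283.
T₂ = 1.870 × 4.283 = 8.009 h.

T₂ ≈ 8.01 h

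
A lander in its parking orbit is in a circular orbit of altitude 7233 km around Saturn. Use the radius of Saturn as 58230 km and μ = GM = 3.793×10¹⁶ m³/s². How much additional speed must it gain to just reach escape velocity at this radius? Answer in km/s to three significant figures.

r = 58230 + 7233 = 65463 km = 6.5463×10⁷ m.
Circular speed v_c = √(μ/r) = 24070 m/s.
Escape speed v_esc = √(2μ/r) = √2 × v_c = 34040 m/s.
Δv = v_esc − v_c = 9971 m/s = 9.971 km/s.

Δv ≈ 9.97 km/s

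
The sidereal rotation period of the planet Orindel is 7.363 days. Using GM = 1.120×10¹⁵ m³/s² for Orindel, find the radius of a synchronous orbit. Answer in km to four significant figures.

T = 7.363 days = 6.362×10⁵ s.
A synchronous orbit has period T, so by Kepler's third law a = (μT²/4π²)^(1/3).
μT²/4π² = 1.120×10¹⁵ × (6.362×10⁵)² / 39.48 = 1.148×10²⁵ m³.
a = 2.256×10⁸ m = 2.2560×10⁵ km.

r_sync ≈ 2.256×10⁵ km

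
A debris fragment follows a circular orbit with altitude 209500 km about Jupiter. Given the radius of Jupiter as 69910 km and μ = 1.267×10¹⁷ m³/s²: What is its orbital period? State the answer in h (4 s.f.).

T ≈ 22.90 h

r = 69910 + 209500 = 279410 km = 2.7941×10⁸ m.
Kepler's third law: T = 2π√(r³/μ) = 2π√((2.794×10⁸)³ / 1.267×10¹⁷).
r³/μ = 1.722×10⁸ s², so T = 2π × 1.312×10⁴ = 8.244×10⁴ s.
Converting: 8.244×10⁴ s ÷ 3600 = 22.90 h.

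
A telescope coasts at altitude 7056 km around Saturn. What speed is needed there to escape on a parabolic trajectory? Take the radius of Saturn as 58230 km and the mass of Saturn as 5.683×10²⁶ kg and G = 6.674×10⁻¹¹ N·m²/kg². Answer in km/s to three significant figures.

v_esc ≈ 34.1 km/s

μ = GM = 6.674×10⁻¹¹ × 5.683×10²⁶ = 3.793×10¹⁶ m³/s².
r = 58230 + 7056 = 65286 km = 6.5286×10⁷ m.
Escape speed v_esc = √(2μ/r) = √(2 × 3.793×10¹⁶ / 6.529×10⁷) = √(1.162×10⁹) = 34090 m/s.
= 34.09 km/s.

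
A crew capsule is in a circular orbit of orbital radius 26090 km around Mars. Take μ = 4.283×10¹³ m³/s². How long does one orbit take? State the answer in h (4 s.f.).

T ≈ 35.54 h

r = 26090 km = 2.609×10⁷ m.
Kepler's third law: T = 2π√(r³/μ) = 2π√((2.609×10⁷)³ / 4.283×10¹³).
r³/μ = 4.146×10⁸ s², so T = 2π × 2.036×10⁴ = 1.279×10⁵ s.
Converting: 1.279×10⁵ s ÷ 3600 = 35.54 h.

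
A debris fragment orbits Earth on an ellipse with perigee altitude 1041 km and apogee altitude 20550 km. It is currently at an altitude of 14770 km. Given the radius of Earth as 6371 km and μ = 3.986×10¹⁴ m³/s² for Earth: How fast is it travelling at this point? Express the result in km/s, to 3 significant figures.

v ≈ 3.81 km/s

r_p = 6371 + 1041 = 7412.0 km = 7.4120×10⁶ m.
r_a = 6371 + 20550 = 26921 km = 2.6921×10⁷ m.
r = 6371 + 14770 = 21141 km = 2.114×10⁷ m.
Semi-major axis a = (r_p + r_a)/2 = 17166 km = 1.717×10⁷ m.
Vis-viva: v² = μ(2/r − 1/a) = 3.986×10¹⁴ × (9.460×10⁻⁸ − 5.825×10⁻⁸) = 1.449×10⁷ m²/s².
v = 3806 m/s = 3.806 km/s.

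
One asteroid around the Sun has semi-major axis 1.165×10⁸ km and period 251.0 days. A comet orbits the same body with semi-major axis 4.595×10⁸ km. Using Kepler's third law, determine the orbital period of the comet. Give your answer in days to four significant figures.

T₂ ≈ 1966 days

Kepler's third law: T² ∝ a³, so T₂ = T₁ (a₂/a₁)^(3/2).
a₂/a₁ = 3.944, (a₂/a₁)^(3/2) = 7.833.
T₂ = 251.0 × 7.833 = 1966 days.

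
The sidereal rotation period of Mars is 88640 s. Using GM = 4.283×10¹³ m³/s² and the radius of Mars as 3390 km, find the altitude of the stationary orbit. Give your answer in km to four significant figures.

h_sync ≈ 17040 km

A synchronous orbit has period T, so by Kepler's third law a = (μT²/4π²)^(1/3).
μT²/4π² = 4.283×10¹³ × (8.864×10⁴)² / 39.48 = 8.524×10²¹ m³.
a = 2.043×10⁷ m = 20428 km.
Altitude h = a − R = 20428 − 3390 = 17038 km.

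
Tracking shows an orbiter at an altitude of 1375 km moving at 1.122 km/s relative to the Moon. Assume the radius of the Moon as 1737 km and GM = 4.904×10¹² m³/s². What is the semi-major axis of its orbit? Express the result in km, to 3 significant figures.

a ≈ 2590 km

r = 1737 + 1375 = 3112.0 km = 3.112×10⁶ m.
Vis-viva rearranged: 1/a = 2/r − v²/μ = 6.427×10⁻⁷ − 2.567×10⁻⁷ = 3.860×10⁻⁷ m⁻¹.
a = 2.591×10⁶ m = 2590.9 km.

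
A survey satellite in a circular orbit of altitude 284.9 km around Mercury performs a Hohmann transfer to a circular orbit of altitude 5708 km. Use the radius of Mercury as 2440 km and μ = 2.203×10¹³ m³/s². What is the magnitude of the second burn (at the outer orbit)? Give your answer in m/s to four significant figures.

r₁ = 2440 + 284.9 = 2724.9 km = 2.7249×10⁶ m.
r₂ = 2440 + 5708 = 8148.0 km = 8.1480×10⁶ m.
Transfer ellipse a_t = (r₁ + r₂)/2 = 5.436×10⁶ m.
At r₁: circular v_c1 = √(μ/r₁) = 2843 m/s; transfer-periherm v_p = √[μ(2/r₁ − 1/a_t)] = 3481 m/s.
At r₂: circular v_c2 = √(μ/r₂) = 1644 m/s; transfer-apoherm v_a = √[μ(2/r₂ − 1/a_t)] = 1164 m/s.
Δv₂ = v_c2 − v_a = 480.2 m/s.

Δv ≈ 480.2 m/s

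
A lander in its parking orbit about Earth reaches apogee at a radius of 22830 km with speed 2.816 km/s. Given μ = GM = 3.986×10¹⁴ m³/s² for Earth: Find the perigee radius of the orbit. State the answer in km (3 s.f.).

perigee radius ≈ 6710 km

r_a = 2.283×10⁷ m.
Specific energy ε = v²/2 − μ/r = -1.349×10⁷ J/kg, so a = −μ/(2ε) = 1.477×10⁷ m.
The apsides satisfy r_p + r_a = 2a, so the perigee radius is 2a − r_a = 6.708×10⁶ m = 6707.8 km.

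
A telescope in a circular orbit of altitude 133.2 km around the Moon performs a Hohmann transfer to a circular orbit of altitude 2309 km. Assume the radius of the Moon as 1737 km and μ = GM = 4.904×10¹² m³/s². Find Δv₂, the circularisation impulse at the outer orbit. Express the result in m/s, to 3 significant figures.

r₁ = 1737 + 133.2 = 1870.2 km = 1.8702×10⁶ m.
r₂ = 1737 + 2309 = 4046.0 km = 4.0460×10⁶ m.
Transfer ellipse a_t = (r₁ + r₂)/2 = 2.958×10⁶ m.
At r₁: circular v_c1 = √(μ/r₁) = 1619 m/s; transfer-perilune v_p = √[μ(2/r₁ − 1/a_t)] = 1894 m/s.
At r₂: circular v_c2 = √(μ/r₂) = 1101 m/s; transfer-apolune v_a = √[μ(2/r₂ − 1/a_t)] = 875.4 m/s.
Δv₂ = v_c2 − v_a = 225.5 m/s.

Δv ≈ 226 m/s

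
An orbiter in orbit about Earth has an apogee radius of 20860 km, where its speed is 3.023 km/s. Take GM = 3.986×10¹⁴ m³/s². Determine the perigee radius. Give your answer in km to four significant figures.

perigee radius ≈ 6556 km

r_a = 2.086×10⁷ m.
Specific energy ε = v²/2 − μ/r = -1.454×10⁷ J/kg, so a = −μ/(2ε) = 1.371×10⁷ m.
The apsides satisfy r_p + r_a = 2a, so the perigee radius is 2a − r_a = 6.556×10⁶ m = 6555.8 km.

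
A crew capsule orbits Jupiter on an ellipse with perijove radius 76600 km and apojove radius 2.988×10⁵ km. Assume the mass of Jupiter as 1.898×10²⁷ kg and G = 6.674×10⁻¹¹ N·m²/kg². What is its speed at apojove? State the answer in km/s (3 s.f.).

μ = GM = 6.674×10⁻¹¹ × 1.898×10²⁷ = 1.267×10¹⁷ m³/s².
Semi-major axis a = (r_p + r_a)/2 = 1.8770×10⁵ km = 1.877×10⁸ m.
Vis-viva: v² = μ(2/r − 1/a) = 1.267×10¹⁷ × (6.693×10⁻⁹ − 5.328×10⁻⁹) = 1.730×10⁸ m²/s².
v = 13150 m/s = 13.15 km/s.

v ≈ 13.2 km/s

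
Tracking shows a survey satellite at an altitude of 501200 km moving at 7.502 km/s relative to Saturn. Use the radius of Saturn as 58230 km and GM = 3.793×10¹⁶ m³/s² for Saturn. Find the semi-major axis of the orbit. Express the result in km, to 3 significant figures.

r = 58230 + 501200 = 5.5943×10⁵ km = 5.594×10⁸ m.
Vis-viva rearranged: 1/a = 2/r − v²/μ = 3.575×10⁻⁹ − 1.484×10⁻⁹ = 2.091×10⁻⁹ m⁻¹.
a = 4.782×10⁸ m = 4.7818×10⁵ km.

a ≈ 4.78×10⁵ km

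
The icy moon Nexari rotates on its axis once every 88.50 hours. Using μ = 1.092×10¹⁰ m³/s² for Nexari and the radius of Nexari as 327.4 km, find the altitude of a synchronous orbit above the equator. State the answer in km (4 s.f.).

h_sync ≈ 2712 km

T = 88.50 hours = 3.186×10⁵ s.
A synchronous orbit has period T, so by Kepler's third law a = (μT²/4π²)^(1/3).
μT²/4π² = 1.092×10¹⁰ × (3.186×10⁵)² / 39.48 = 2.808×10¹⁹ m³.
a = 3.039×10⁶ m = 3039.4 km.
Altitude h = a − R = 3039.4 − 327.4 = 2712.0 km.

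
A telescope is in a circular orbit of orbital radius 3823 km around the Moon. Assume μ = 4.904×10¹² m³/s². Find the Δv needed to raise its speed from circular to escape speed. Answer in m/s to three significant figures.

r = 3823 km = 3.823×10⁶ m.
Circular speed v_c = √(μ/r) = 1133 m/s.
Escape speed v_esc = √(2μ/r) = √2 × v_c = 1602 m/s.
Δv = v_esc − v_c = 469.1 m/s.

Δv ≈ 469 m/s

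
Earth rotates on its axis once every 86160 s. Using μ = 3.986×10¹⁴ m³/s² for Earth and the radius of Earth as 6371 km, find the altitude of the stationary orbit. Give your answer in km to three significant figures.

h_sync ≈ 35800 km

A synchronous orbit has period T, so by Kepler's third law a = (μT²/4π²)^(1/3).
μT²/4π² = 3.986×10¹⁴ × (8.616×10⁴)² / 39.48 = 7.495×10²² m³.
a = 4.216×10⁷ m = 42163 km.
Altitude h = a − R = 42163 − 6371 = 35792 km.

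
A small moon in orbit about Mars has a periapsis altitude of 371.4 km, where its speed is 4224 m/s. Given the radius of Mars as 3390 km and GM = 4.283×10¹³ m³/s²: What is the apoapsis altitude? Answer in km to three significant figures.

r_p = 3390 + 371.4 = 3761.4 km = 3.761×10⁶ m.
Specific energy ε = v²/2 − μ/r = -2.466×10⁶ J/kg, so a = −μ/(2ε) = 8.685×10⁶ m.
The apsides satisfy r_p + r_a = 2a, so the apoapsis radius is 2a − r_p = 1.361×10⁷ m = 13609 km.
Apoapsis altitude = 13609 − 3390 = 10219 km.

apoapsis altitude ≈ 10200 km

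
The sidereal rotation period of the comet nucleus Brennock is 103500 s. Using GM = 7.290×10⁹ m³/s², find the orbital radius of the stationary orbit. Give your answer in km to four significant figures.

r_sync ≈ 1255 km

A synchronous orbit has period T, so by Kepler's third law a = (μT²/4π²)^(1/3).
μT²/4π² = 7.290×10⁹ × (1.035×10⁵)² / 39.48 = 1.978×10¹⁸ m³.
a = 1.255×10⁶ m = 1255.3 km.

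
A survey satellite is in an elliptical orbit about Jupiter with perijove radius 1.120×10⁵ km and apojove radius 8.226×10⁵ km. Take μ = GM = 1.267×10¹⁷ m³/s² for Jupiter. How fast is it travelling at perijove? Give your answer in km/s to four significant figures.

Semi-major axis a = (r_p + r_a)/2 = 4.6730×10⁵ km = 4.673×10⁸ m.
Vis-viva: v² = μ(2/r − 1/a) = 1.267×10¹⁷ × (1.786×10⁻⁸ − 2.140×10⁻⁹) = 1.991×10⁹ m²/s².
v = 44620 m/s = 44.62 km/s.

v ≈ 44.62 km/s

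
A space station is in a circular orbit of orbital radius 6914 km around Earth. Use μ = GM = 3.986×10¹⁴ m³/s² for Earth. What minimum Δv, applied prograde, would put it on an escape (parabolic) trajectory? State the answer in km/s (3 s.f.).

r = 6914 km = 6.914×10⁶ m.
Circular speed v_c = √(μ/r) = 7593 m/s.
Escape speed v_esc = √(2μ/r) = √2 × v_c = 10740 m/s.
Δv = v_esc − v_c = 3145 m/s = 3.145 km/s.

Δv ≈ 3.15 km/s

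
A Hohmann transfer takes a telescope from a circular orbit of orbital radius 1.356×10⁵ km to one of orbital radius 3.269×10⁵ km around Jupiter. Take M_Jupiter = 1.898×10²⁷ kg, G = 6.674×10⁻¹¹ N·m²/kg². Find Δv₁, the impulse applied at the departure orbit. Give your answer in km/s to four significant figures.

Δv ≈ 5.775 km/s

μ = GM = 6.674×10⁻¹¹ × 1.898×10²⁷ = 1.267×10¹⁷ m³/s².
r₁ = 1.356×10⁵ km = 1.356×10⁸ m.
r₂ = 3.269×10⁵ km = 3.269×10⁸ m.
Transfer ellipse a_t = (r₁ + r₂)/2 = 2.312×10⁸ m.
At r₁: circular v_c1 = √(μ/r₁) = 30560 m/s; transfer-perijove v_p = √[μ(2/r₁ − 1/a_t)] = 36340 m/s.
Δv₁ = v_p − v_c1 = 5775 m/s.
= 5.775 km/s.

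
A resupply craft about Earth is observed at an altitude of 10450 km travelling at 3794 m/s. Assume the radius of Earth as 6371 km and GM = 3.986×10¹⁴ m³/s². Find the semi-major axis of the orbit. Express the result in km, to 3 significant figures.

r = 6371 + 10450 = 16821 km = 1.682×10⁷ m.
Specific orbital energy ε = v²/2 − μ/r = (3794)²/2 − 3.986×10¹⁴/1.682×10⁷ = -1.650×10⁷ J/kg.
Since ε = −μ/(2a), a = −μ/(2ε) = 1.208×10⁷ m = 12079 km.

a ≈ 12100 km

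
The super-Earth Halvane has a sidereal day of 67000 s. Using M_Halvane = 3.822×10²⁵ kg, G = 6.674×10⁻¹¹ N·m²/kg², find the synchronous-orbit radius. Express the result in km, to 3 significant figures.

μ = GM = 6.674×10⁻¹¹ × 3.822×10²⁵ = 2.551×10¹⁵ m³/s².
A synchronous orbit has period T, so by Kepler's third law a = (μT²/4π²)^(1/3).
μT²/4π² = 2.551×10¹⁵ × (6.700×10⁴)² / 39.48 = 2.900×10²³ m³.
a = 6.619×10⁷ m = 66195 km.

r_sync ≈ 66200 km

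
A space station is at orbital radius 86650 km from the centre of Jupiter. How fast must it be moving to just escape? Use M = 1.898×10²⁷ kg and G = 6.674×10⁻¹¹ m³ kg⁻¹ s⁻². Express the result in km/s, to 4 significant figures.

v_esc ≈ 54.07 km/s

μ = GM = 6.674×10⁻¹¹ × 1.898×10²⁷ = 1.267×10¹⁷ m³/s².
r = 86650 km = 8.665×10⁷ m.
Escape speed v_esc = √(2μ/r) = √(2 × 1.267×10¹⁷ / 8.665×10⁷) = √(2.924×10⁹) = 54070 m/s.
= 54.07 km/s.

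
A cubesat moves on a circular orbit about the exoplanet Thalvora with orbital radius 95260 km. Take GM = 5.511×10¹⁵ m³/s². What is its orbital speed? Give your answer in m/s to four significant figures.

r = 95260 km = 9.526×10⁷ m.
For a circular orbit v = √(μ/r) = √(5.511×10¹⁵ / 9.526×10⁷) = √(5.785×10⁷) = 7606 m/s.

v ≈ 7606 m/s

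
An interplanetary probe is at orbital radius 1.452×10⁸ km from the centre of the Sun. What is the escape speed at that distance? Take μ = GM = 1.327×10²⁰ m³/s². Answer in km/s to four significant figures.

r = 1.452×10⁸ km = 1.452×10¹¹ m.
Escape speed v_esc = √(2μ/r) = √(2 × 1.327×10²⁰ / 1.452×10¹¹) = √(1.828×10⁹) = 42750 m/s.
= 42.75 km/s.

v_esc ≈ 42.75 km/s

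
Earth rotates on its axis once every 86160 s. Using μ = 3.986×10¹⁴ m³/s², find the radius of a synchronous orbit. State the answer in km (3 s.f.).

A synchronous orbit has period T, so by Kepler's third law a = (μT²/4π²)^(1/3).
μT²/4π² = 3.986×10¹⁴ × (8.616×10⁴)² / 39.48 = 7.495×10²² m³.
a = 4.216×10⁷ m = 42163 km.

r_sync ≈ 42200 km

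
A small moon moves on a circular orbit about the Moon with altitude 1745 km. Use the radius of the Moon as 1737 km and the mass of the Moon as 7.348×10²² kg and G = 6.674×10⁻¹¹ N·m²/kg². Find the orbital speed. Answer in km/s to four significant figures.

v ≈ 1.187 km/s

μ = GM = 6.674×10⁻¹¹ × 7.348×10²² = 4.904×10¹² m³/s².
r = 1737 + 1745 = 3482.0 km = 3.4820×10⁶ m.
For a circular orbit v = √(μ/r) = √(4.904×10¹² / 3.482×10⁶) = √(1.408×10⁶) = 1187 m/s.
That is 1.187 km/s.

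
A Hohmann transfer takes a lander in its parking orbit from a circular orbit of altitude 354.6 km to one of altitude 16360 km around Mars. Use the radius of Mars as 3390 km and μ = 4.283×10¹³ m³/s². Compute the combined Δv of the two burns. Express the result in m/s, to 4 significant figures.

Δv_total ≈ 1644 m/s

r₁ = 3390 + 354.6 = 3744.6 km = 3.7446×10⁶ m.
r₂ = 3390 + 16360 = 19750 km = 1.9750×10⁷ m.
Transfer ellipse a_t = (r₁ + r₂)/2 = 1.175×10⁷ m.
At r₁: circular v_c1 = √(μ/r₁) = 3382 m/s; transfer-periapsis v_p = √[μ(2/r₁ − 1/a_t)] = 4385 m/s.
Δv₁ = v_p − v_c1 = 1003 m/s.
At r₂: circular v_c2 = √(μ/r₂) = 1473 m/s; transfer-apoapsis v_a = √[μ(2/r₂ − 1/a_t)] = 831.4 m/s.
Δv₂ = v_c2 − v_a = 641.2 m/s.
Total Δv = Δv₁ + Δv₂ = 1644 m/s.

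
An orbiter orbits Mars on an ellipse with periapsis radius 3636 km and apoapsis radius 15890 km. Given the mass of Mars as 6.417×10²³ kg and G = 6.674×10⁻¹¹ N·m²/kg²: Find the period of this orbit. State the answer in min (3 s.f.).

μ = GM = 6.674×10⁻¹¹ × 6.417×10²³ = 4.283×10¹³ m³/s².
Semi-major axis a = (r_p + r_a)/2 = (3636.0 + 15890)/2 = 9763.0 km = 9.763×10⁶ m.
By Kepler's third law T = 2π√(a³/μ) = 2π × 4.661×10³ = 2.929×10⁴ s.
= 488.1 min.

T ≈ 488 min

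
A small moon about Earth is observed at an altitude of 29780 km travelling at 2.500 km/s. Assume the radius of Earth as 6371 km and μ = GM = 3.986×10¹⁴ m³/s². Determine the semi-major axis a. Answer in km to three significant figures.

a ≈ 25200 km

r = 6371 + 29780 = 36151 km = 3.615×10⁷ m.
Vis-viva rearranged: 1/a = 2/r − v²/μ = 5.532×10⁻⁸ − 1.568×10⁻⁸ = 3.964×10⁻⁸ m⁻¹.
a = 2.522×10⁷ m = 25225 km.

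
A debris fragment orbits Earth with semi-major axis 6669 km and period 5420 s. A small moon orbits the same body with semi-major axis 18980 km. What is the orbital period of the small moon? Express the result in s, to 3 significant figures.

Kepler's third law: T² ∝ a³, so T₂ = T₁ (a₂/a₁)^(3/2).
a₂/a₁ = 2.846, (a₂/a₁)^(3/2) = 4.801.
T₂ = 5420 × 4.801 = 26020 s.

T₂ ≈ 26000 s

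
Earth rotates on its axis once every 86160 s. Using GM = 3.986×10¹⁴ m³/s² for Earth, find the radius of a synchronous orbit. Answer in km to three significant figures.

r_sync ≈ 42200 km

A synchronous orbit has period T, so by Kepler's third law a = (μT²/4π²)^(1/3).
μT²/4π² = 3.986×10¹⁴ × (8.616×10⁴)² / 39.48 = 7.495×10²² m³.
a = 4.216×10⁷ m = 42163 km.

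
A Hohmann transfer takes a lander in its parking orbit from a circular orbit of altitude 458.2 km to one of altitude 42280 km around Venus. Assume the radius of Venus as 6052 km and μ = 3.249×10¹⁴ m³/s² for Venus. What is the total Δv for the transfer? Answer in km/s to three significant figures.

Δv_total ≈ 3.64 km/s

r₁ = 6052 + 458.2 = 6510.2 km = 6.5102×10⁶ m.
r₂ = 6052 + 42280 = 48332 km = 4.8332×10⁷ m.
Transfer ellipse a_t = (r₁ + r₂)/2 = 2.742×10⁷ m.
At r₁: circular v_c1 = √(μ/r₁) = 7064 m/s; transfer-periapsis v_p = √[μ(2/r₁ − 1/a_t)] = 9379 m/s.
Δv₁ = v_p − v_c1 = 2314 m/s.
At r₂: circular v_c2 = √(μ/r₂) = 2593 m/s; transfer-apoapsis v_a = √[μ(2/r₂ − 1/a_t)] = 1263 m/s.
Δv₂ = v_c2 − v_a = 1329 m/s.
Total Δv = Δv₁ + Δv₂ = 3644 m/s = 3.644 km/s.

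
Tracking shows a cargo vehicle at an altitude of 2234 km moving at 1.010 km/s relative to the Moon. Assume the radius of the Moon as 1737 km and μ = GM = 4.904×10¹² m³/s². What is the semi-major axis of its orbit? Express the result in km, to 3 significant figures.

r = 1737 + 2234 = 3971.0 km = 3.971×10⁶ m.
Vis-viva rearranged: 1/a = 2/r − v²/μ = 5.037×10⁻⁷ − 2.080×10⁻⁷ = 2.956×10⁻⁷ m⁻¹.
a = 3.383×10⁶ m = 3382.5 km.

a ≈ 3380 km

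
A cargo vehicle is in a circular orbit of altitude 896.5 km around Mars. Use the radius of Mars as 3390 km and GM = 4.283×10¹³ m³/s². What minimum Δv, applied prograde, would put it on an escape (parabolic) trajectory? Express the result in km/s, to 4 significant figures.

Δv ≈ 1.309 km/s

r = 3390 + 896.5 = 4286.5 km = 4.2865×10⁶ m.
Circular speed v_c = √(μ/r) = 3161 m/s.
Escape speed v_esc = √(2μ/r) = √2 × v_c = 4470 m/s.
Δv = v_esc − v_c = 1309 m/s = 1.309 km/s.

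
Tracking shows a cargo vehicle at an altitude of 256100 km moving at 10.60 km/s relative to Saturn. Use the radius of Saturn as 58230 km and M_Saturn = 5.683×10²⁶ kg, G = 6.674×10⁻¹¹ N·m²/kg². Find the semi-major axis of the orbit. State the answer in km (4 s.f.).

a ≈ 2.941×10⁵ km

μ = GM = 6.674×10⁻¹¹ × 5.683×10²⁶ = 3.793×10¹⁶ m³/s².
r = 58230 + 256100 = 3.1433×10⁵ km = 3.143×10⁸ m.
Specific orbital energy ε = v²/2 − μ/r = (10600)²/2 − 3.793×10¹⁶/3.143×10⁸ = -6.448×10⁷ J/kg.
Since ε = −μ/(2a), a = −μ/(2ε) = 2.941×10⁸ m = 2.9409×10⁵ km.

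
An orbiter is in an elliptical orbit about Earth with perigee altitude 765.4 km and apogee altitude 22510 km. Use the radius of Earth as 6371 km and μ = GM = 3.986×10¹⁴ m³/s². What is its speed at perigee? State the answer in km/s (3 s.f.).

r_p = 6371 + 765.4 = 7136.4 km = 7.1364×10⁶ m.
r_a = 6371 + 22510 = 28881 km = 2.8881×10⁷ m.
Semi-major axis a = (r_p + r_a)/2 = 18009 km = 1.801×10⁷ m.
Vis-viva: v² = μ(2/r − 1/a) = 3.986×10¹⁴ × (2.803×10⁻⁷ − 5.553×10⁻⁸) = 8.958×10⁷ m²/s².
v = 9464 m/s = 9.464 km/s.

v ≈ 9.46 km/s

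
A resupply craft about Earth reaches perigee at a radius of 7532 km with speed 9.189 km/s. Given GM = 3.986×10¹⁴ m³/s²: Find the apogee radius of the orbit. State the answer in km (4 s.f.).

apogee radius ≈ 29710 km

r_p = 7.532×10⁶ m.
Specific energy ε = v²/2 − μ/r = -1.070×10⁷ J/kg, so a = −μ/(2ε) = 1.862×10⁷ m.
The apsides satisfy r_p + r_a = 2a, so the apogee radius is 2a − r_p = 2.971×10⁷ m = 29713 km.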